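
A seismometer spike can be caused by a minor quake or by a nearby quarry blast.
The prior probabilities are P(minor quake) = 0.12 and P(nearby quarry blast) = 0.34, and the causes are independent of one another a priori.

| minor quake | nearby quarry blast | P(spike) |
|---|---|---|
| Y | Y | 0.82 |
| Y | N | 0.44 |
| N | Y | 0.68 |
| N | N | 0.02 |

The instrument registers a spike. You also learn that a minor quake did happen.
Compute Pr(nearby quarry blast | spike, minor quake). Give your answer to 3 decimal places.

Pr(nearby quarry blast | spike, minor quake) ≈ 0.490

For the numerator, keep only nearby quarry blast=true terms: 0.82*0.34 = 0.278800
The normalizing constant is 0.44*0.66 + 0.82*0.34 = 0.569200
Posterior = 0.278800 / 0.569200 ≈ 0.490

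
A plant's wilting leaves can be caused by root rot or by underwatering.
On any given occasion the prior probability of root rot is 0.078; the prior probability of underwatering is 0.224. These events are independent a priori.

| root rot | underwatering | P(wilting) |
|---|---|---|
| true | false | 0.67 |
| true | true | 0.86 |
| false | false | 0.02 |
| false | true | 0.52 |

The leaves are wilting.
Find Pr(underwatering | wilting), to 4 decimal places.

Pr(underwatering | wilting) ≈ 0.6905

Enumerate the 4 (root rot, underwatering) configurations and weight by the priors:
  P(wilting) = 0.02×0.922×0.776 + 0.52×0.922×0.224 + 0.67×0.078×0.776 + 0.86×0.078×0.224
        = 0.014309 + 0.107395 + 0.040554 + 0.015026 = 0.177284
Keeping only the underwatering-present terms gives 0.122421, so
  P(underwatering | wilting) = 0.122421 / 0.177284 ≈ 0.6905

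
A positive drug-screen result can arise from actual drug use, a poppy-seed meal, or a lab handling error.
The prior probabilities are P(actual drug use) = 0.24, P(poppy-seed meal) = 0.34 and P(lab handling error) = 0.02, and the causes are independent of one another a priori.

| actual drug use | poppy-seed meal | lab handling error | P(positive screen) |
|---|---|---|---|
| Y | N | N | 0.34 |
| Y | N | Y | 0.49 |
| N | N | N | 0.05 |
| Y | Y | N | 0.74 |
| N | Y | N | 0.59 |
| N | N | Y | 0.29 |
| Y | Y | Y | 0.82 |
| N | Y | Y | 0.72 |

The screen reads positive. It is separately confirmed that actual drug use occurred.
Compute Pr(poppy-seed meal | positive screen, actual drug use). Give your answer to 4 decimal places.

Sum P(positive screen|·) weighted by the priors over the 4 (poppy-seed meal, lab handling error) configurations:
  P(positive screen | actual drug use) = 0.34×0.66×0.98 + 0.49×0.66×0.02 + 0.74×0.34×0.98 + 0.82×0.34×0.02
        = 0.219912 + 0.006468 + 0.246568 + 0.005576 = 0.478524
The terms with poppy-seed meal present sum to 0.252144, so
  P(poppy-seed meal | positive screen, actual drug use) = 0.252144 / 0.478524 ≈ 0.5269

Pr(poppy-seed meal | positive screen, actual drug use) ≈ 0.5269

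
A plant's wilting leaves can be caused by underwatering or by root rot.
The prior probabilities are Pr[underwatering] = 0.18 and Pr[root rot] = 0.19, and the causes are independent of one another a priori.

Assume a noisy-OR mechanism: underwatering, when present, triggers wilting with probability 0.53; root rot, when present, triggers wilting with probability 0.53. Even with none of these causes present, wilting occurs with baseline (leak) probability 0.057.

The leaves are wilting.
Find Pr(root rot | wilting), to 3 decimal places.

Pr(root rot | wilting) ≈ 0.489

Under noisy-OR, P(wilting | causes) = 1 − (1−0.057)·∏(1−qᵢ) over the active causes.
For the numerator, keep only root rot=true terms: 0.086748 + 0.027076 = 0.113824
The normalizing constant is 0.057×0.82×0.81 + 0.55679×0.82×0.19 + 0.55679×0.18×0.81 + 0.791691×0.18×0.19 = 0.232863
Posterior = 0.113824 / 0.232863 ≈ 0.489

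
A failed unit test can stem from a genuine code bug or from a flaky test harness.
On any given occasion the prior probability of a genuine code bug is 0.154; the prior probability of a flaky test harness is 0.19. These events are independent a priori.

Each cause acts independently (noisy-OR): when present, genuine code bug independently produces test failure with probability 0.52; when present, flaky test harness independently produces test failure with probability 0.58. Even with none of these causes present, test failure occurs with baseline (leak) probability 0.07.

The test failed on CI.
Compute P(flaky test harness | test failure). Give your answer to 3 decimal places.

P(flaky test harness | test failure) ≈ 0.510

Under noisy-OR, P(test failure | causes) = 1 − (1−0.07)·∏(1−qᵢ) over the active causes.
Weight on flaky test harness=true, given the evidence: 0.097955 + 0.023774 = 0.121729
Normalizer over all consistent configurations: 0.07*0.846*0.81 + 0.6094*0.846*0.19 + 0.5536*0.154*0.81 + 0.812512*0.154*0.19 = 0.238753
Posterior = 0.121729 / 0.238753 ≈ 0.510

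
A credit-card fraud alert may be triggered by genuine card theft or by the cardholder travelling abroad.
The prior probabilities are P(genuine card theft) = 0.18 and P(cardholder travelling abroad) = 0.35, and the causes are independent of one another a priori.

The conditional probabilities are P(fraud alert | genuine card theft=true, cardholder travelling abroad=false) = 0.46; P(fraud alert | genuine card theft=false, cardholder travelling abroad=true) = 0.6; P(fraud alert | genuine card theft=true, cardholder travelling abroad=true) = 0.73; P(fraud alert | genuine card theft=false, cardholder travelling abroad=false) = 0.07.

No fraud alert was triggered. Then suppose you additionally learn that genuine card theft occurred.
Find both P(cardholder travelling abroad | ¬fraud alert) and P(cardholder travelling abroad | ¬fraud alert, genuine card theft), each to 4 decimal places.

P(cardholder travelling abroad | ¬fraud alert) ≈ 0.1908; P(cardholder travelling abroad | ¬fraud alert, genuine card theft) ≈ 0.2121

Numerator (weight on configurations with cardholder travelling abroad): 0.114800 + 0.017010 = 0.131810
The normalizing constant is 0.93·0.82·0.65 + 0.4·0.82·0.35 + 0.54·0.18·0.65 + 0.27·0.18·0.35 = 0.690680
Posterior = 0.131810 / 0.690680 ≈ 0.1908

Now also conditioning on genuine card theft=true:
Numerator (weight on configurations with cardholder travelling abroad): 0.27*0.35 = 0.094500
Denominator P(¬fraud alert | genuine card theft): 0.54*0.65 + 0.27*0.35 = 0.445500
P(cardholder travelling abroad | ¬fraud alert, genuine card theft) = 0.094500/0.445500 ≈ 0.2121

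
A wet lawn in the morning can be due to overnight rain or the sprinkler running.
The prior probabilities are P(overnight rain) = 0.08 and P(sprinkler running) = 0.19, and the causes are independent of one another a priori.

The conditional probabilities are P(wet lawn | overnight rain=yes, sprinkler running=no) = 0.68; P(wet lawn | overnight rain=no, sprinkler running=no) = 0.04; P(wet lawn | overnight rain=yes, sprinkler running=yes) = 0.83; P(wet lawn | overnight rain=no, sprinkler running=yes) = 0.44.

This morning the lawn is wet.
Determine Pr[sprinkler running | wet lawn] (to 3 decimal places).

Sum P(wet lawn|·) weighted by the priors over the 4 (overnight rain, sprinkler running) configurations:
  P(wet lawn) = 0.04*0.92*0.81 + 0.44*0.92*0.19 + 0.68*0.08*0.81 + 0.83*0.08*0.19
        = 0.029808 + 0.076912 + 0.044064 + 0.012616 = 0.163400
Configurations with sprinkler running contribute 0.089528, so
  P(sprinkler running | wet lawn) = 0.089528 / 0.163400 ≈ 0.548

Pr[sprinkler running | wet lawn] ≈ 0.548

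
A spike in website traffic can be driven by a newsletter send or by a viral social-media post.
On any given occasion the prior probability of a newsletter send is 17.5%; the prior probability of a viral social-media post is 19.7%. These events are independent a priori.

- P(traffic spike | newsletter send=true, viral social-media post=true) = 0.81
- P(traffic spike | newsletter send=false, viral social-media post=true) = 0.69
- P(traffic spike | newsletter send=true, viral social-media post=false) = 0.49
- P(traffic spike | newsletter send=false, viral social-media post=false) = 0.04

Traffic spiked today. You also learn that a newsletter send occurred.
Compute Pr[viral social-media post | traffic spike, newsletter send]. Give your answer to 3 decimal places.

By total probability over both values of viral social-media post:
  P(traffic spike | newsletter send) = 0.49×0.803 + 0.81×0.197
        = 0.393470 + 0.159570 = 0.553040
Keeping only the viral social-media post-present terms gives 0.159570, so
  P(viral social-media post | traffic spike, newsletter send) = 0.159570 / 0.553040 ≈ 0.289

Pr[viral social-media post | traffic spike, newsletter send] ≈ 0.289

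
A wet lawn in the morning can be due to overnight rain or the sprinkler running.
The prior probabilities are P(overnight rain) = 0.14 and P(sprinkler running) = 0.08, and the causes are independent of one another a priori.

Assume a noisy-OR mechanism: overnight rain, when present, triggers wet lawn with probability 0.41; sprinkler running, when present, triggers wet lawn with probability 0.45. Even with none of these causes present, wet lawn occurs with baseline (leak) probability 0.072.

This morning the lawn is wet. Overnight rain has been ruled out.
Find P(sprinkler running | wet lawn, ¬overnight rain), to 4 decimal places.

P(sprinkler running | wet lawn, ¬overnight rain) ≈ 0.3716

Under noisy-OR, P(wet lawn | causes) = 1 − (1−0.072)·∏(1−qᵢ) over the active causes.
Numerator (weight on configurations with sprinkler running): 0.4896·0.08 = 0.039168
The normalizing constant is 0.072·0.92 + 0.4896·0.08 = 0.105408
Posterior = 0.039168 / 0.105408 ≈ 0.3716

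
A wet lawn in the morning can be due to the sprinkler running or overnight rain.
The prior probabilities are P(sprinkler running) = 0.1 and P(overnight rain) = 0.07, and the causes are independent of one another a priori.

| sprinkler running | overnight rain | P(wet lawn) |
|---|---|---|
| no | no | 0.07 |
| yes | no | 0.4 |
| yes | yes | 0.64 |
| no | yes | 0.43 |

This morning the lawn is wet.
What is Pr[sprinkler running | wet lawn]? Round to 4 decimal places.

Pr[sprinkler running | wet lawn] ≈ 0.3273

Sum P(wet lawn|·) weighted by the priors over the 4 (sprinkler running, overnight rain) configurations:
  P(wet lawn) = 0.07·0.9·0.93 + 0.43·0.9·0.07 + 0.4·0.1·0.93 + 0.64·0.1·0.07
        = 0.058590 + 0.027090 + 0.037200 + 0.004480 = 0.127360
Keeping only the sprinkler running-present terms gives 0.041680, so
  P(sprinkler running | wet lawn) = 0.041680 / 0.127360 ≈ 0.3273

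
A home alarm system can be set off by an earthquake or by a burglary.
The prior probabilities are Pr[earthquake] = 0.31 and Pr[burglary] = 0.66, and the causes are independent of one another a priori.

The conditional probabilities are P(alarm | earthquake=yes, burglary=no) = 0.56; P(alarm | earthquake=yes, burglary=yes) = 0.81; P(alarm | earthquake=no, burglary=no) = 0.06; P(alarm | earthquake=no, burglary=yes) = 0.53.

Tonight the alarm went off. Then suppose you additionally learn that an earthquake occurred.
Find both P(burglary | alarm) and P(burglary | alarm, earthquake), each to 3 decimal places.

P(burglary | alarm) ≈ 0.848; P(burglary | alarm, earthquake) ≈ 0.737

For the numerator, keep only burglary=true terms: 0.241362 + 0.165726 = 0.407088
Denominator P(alarm): 0.06*0.69*0.34 + 0.53*0.69*0.66 + 0.56*0.31*0.34 + 0.81*0.31*0.66 = 0.480188
P(burglary | alarm) = 0.407088/0.480188 ≈ 0.848

Now also conditioning on earthquake=true:
P(alarm | earthquake) = 0.56×0.34 + 0.81×0.66 = 0.190400 + 0.534600 = 0.725000
Restricting to configurations with burglary present: 0.81×0.66 = 0.534600.
So P(burglary | alarm, earthquake) = 0.534600/0.725000 ≈ 0.737.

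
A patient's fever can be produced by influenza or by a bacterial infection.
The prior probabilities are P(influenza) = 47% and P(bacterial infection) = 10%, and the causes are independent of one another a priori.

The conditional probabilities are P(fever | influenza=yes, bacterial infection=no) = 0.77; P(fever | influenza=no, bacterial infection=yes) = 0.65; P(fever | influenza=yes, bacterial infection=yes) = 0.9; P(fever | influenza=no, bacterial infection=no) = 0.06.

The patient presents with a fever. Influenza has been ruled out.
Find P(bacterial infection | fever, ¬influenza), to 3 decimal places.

P(bacterial infection | fever, ¬influenza) ≈ 0.546

P(fever | ¬influenza) = 0.06*0.9 + 0.65*0.1 = 0.054000 + 0.065000 = 0.119000
Of this, 0.065000 comes from 0.65*0.1 (the bacterial infection=true cases).
So P(bacterial infection | fever, ¬influenza) = 0.065000/0.119000 ≈ 0.546.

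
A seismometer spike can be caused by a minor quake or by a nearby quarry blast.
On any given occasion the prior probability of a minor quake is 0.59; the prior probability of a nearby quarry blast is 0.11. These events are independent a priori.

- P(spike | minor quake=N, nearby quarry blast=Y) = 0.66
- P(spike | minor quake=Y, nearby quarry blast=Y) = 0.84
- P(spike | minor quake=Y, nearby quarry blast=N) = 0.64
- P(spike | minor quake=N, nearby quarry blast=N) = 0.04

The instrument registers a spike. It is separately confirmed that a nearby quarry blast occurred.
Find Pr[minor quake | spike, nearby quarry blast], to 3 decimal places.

P(spike | nearby quarry blast) = 0.66*0.41 + 0.84*0.59 = 0.270600 + 0.495600 = 0.766200
Of this, 0.495600 comes from 0.84*0.59 (the minor quake=true cases).
Hence the posterior is 0.495600/0.766200 ≈ 0.647.

Pr[minor quake | spike, nearby quarry blast] ≈ 0.647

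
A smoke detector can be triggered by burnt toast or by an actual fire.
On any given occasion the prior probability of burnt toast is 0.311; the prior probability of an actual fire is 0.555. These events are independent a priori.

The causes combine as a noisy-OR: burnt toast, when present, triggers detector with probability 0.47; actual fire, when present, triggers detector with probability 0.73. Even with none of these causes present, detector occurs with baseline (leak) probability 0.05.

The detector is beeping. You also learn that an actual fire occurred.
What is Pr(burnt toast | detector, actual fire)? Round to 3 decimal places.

Pr(burnt toast | detector, actual fire) ≈ 0.344

Under noisy-OR, P(detector | causes) = 1 − (1−0.05)·∏(1−qᵢ) over the active causes.
Enumerate both values of burnt toast and weight by the priors:
  P(detector | actual fire) = 0.7435·0.689 + 0.864055·0.311
        = 0.512271 + 0.268721 = 0.780992
The terms with burnt toast present sum to 0.268721, so
  P(burnt toast | detector, actual fire) = 0.268721 / 0.780992 ≈ 0.344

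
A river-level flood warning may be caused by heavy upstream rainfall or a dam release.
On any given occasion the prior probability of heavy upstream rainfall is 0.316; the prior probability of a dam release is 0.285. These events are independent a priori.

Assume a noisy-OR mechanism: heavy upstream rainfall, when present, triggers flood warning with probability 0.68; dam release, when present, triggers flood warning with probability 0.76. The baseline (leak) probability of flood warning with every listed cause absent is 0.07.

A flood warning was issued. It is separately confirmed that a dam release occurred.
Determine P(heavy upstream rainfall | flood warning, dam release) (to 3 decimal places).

Under noisy-OR, P(flood warning | causes) = 1 − (1−0.07)·∏(1−qᵢ) over the active causes.
For the numerator, keep only heavy upstream rainfall=true terms: 0.928576×0.316 = 0.293430
Denominator P(flood warning | dam release): 0.7768×0.684 + 0.928576×0.316 = 0.824761
Posterior = 0.293430 / 0.824761 ≈ 0.356

P(heavy upstream rainfall | flood warning, dam release) ≈ 0.356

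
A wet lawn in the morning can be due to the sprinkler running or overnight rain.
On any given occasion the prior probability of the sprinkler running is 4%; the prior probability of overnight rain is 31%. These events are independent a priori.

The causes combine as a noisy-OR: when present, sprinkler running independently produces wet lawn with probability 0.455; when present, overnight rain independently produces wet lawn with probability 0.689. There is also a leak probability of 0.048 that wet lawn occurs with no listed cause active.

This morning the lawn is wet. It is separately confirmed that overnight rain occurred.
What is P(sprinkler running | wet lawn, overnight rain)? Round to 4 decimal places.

P(sprinkler running | wet lawn, overnight rain) ≈ 0.0473

Under noisy-OR, P(wet lawn | causes) = 1 − (1−0.048)·∏(1−qᵢ) over the active causes.
Enumerate both values of sprinkler running and weight by the priors:
  P(wet lawn | overnight rain) = 0.703928×0.96 + 0.838641×0.04
        = 0.675771 + 0.033546 = 0.709317
Configurations with sprinkler running contribute 0.033546, so
  P(sprinkler running | wet lawn, overnight rain) = 0.033546 / 0.709317 ≈ 0.0473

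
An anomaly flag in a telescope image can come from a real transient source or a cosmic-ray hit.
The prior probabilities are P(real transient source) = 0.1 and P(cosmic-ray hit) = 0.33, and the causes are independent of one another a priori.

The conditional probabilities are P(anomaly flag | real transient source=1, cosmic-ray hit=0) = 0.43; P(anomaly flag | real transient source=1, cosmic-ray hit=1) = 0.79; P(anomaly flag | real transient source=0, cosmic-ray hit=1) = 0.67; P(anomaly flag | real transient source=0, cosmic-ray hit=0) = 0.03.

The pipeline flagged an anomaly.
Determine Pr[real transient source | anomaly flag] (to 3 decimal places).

P(anomaly flag) = 0.03×0.9×0.67 + 0.67×0.9×0.33 + 0.43×0.1×0.67 + 0.79×0.1×0.33 = 0.018090 + 0.198990 + 0.028810 + 0.026070 = 0.271960
Restricting to configurations with real transient source present: 0.028810 + 0.026070 = 0.054880.
So P(real transient source | anomaly flag) = 0.054880/0.271960 ≈ 0.202.

Pr[real transient source | anomaly flag] ≈ 0.202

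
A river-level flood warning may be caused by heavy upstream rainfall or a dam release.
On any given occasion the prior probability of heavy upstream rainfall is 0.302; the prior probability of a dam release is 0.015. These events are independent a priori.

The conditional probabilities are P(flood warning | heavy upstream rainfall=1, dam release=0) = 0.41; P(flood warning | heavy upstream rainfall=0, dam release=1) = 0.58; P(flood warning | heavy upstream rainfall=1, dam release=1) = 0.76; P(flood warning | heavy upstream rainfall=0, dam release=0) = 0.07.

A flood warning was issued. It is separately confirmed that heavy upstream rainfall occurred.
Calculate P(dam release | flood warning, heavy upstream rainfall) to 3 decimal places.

P(dam release | flood warning, heavy upstream rainfall) ≈ 0.027

Numerator (weight on configurations with dam release): 0.76*0.015 = 0.011400
Normalizer over all consistent configurations: 0.41*0.985 + 0.76*0.015 = 0.415250
P(dam release | flood warning, heavy upstream rainfall) = 0.011400/0.415250 ≈ 0.027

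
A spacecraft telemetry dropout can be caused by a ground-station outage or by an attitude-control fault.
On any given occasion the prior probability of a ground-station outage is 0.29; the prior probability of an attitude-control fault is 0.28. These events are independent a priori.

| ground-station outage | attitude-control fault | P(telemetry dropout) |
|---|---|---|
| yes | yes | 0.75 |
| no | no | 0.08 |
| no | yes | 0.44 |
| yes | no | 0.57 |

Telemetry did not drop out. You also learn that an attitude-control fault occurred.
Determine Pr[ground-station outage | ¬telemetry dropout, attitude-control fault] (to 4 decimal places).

Pr[ground-station outage | ¬telemetry dropout, attitude-control fault] ≈ 0.1542

By total probability over both values of ground-station outage:
  P(¬telemetry dropout | attitude-control fault) = 0.56×0.71 + 0.25×0.29
        = 0.397600 + 0.072500 = 0.470100
Configurations with ground-station outage contribute 0.072500, so
  P(ground-station outage | ¬telemetry dropout, attitude-control fault) = 0.072500 / 0.470100 ≈ 0.1542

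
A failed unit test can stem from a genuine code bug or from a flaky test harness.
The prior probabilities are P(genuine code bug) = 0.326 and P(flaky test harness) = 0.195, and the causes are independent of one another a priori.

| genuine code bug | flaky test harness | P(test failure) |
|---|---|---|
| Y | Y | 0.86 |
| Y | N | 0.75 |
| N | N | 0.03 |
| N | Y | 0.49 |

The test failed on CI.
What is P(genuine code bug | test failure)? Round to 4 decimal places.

Numerator (weight on configurations with genuine code bug): 0.196823 + 0.054670 = 0.251493
The normalizing constant is 0.03*0.674*0.805 + 0.49*0.674*0.195 + 0.75*0.326*0.805 + 0.86*0.326*0.195 = 0.332171
Posterior = 0.251493 / 0.332171 ≈ 0.7571

P(genuine code bug | test failure) ≈ 0.7571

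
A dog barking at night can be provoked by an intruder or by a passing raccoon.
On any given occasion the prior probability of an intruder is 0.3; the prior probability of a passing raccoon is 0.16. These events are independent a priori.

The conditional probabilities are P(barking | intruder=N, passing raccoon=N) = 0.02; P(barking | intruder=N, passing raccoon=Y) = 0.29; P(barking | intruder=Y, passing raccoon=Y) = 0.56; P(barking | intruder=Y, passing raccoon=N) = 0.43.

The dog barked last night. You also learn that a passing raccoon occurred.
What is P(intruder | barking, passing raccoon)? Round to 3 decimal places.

P(intruder | barking, passing raccoon) ≈ 0.453

Weight on intruder=true, given the evidence: 0.56·0.3 = 0.168000
Denominator P(barking | passing raccoon): 0.29·0.7 + 0.56·0.3 = 0.371000
P(intruder | barking, passing raccoon) = 0.168000/0.371000 ≈ 0.453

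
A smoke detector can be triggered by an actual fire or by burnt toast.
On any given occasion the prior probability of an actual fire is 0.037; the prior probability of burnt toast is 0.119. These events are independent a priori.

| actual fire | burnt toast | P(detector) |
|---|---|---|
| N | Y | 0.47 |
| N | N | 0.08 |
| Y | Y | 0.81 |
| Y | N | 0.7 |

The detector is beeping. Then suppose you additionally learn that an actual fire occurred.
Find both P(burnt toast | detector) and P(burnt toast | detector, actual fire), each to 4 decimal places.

Enumerate the 4 (actual fire, burnt toast) configurations and weight by the priors:
  P(detector) = 0.08×0.963×0.881 + 0.47×0.963×0.119 + 0.7×0.037×0.881 + 0.81×0.037×0.119
        = 0.067872 + 0.053861 + 0.022818 + 0.003566 = 0.148117
Keeping only the burnt toast-present terms gives 0.057427, so
  P(burnt toast | detector) = 0.057427 / 0.148117 ≈ 0.3877

Now also conditioning on actual fire=true:
Enumerate both values of burnt toast and weight by the priors:
  P(detector | actual fire) = 0.7×0.881 + 0.81×0.119
        = 0.616700 + 0.096390 = 0.713090
Configurations with burnt toast contribute 0.096390, so
  P(burnt toast | detector, actual fire) = 0.096390 / 0.713090 ≈ 0.1352

P(burnt toast | detector) ≈ 0.3877; P(burnt toast | detector, actual fire) ≈ 0.1352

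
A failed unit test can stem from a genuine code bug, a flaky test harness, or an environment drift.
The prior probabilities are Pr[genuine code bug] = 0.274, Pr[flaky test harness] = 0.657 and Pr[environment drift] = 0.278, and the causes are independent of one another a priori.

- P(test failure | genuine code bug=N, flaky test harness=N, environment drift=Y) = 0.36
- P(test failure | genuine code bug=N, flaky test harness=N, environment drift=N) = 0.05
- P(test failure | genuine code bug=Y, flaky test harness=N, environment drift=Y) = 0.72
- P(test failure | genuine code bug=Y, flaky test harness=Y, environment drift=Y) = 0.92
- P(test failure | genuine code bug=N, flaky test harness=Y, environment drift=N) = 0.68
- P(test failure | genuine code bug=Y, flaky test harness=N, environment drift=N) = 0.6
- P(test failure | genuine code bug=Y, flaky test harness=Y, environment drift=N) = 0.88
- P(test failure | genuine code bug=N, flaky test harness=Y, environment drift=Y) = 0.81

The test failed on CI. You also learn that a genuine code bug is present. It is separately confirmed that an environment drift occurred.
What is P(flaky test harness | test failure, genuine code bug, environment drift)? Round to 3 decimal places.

P(flaky test harness | test failure, genuine code bug, environment drift) ≈ 0.710

By total probability over both values of flaky test harness:
  P(test failure | genuine code bug, environment drift) = 0.72*0.343 + 0.92*0.657
        = 0.246960 + 0.604440 = 0.851400
Keeping only the flaky test harness-present terms gives 0.604440, so
  P(flaky test harness | test failure, genuine code bug, environment drift) = 0.604440 / 0.851400 ≈ 0.710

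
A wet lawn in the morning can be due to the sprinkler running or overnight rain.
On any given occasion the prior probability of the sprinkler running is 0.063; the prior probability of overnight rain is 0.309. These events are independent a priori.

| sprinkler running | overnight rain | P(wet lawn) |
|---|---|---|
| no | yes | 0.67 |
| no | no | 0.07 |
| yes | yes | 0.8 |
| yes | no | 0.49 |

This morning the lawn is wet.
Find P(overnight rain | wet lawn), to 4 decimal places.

For the numerator, keep only overnight rain=true terms: 0.193987 + 0.015574 = 0.209561
Normalizer over all consistent configurations: 0.07×0.937×0.691 + 0.67×0.937×0.309 + 0.49×0.063×0.691 + 0.8×0.063×0.309 = 0.276215
Posterior = 0.209561 / 0.276215 ≈ 0.7587

P(overnight rain | wet lawn) ≈ 0.7587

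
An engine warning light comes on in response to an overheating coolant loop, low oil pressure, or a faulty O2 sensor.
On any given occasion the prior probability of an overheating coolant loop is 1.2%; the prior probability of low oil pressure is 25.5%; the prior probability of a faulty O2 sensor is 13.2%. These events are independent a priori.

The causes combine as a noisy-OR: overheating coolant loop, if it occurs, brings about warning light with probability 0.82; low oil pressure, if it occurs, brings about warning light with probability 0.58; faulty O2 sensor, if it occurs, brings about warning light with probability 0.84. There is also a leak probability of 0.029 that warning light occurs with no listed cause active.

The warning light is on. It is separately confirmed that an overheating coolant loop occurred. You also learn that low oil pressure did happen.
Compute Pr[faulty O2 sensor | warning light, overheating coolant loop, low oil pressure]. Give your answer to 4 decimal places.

Pr[faulty O2 sensor | warning light, overheating coolant loop, low oil pressure] ≈ 0.1396

Under noisy-OR, P(warning light | causes) = 1 − (1−0.029)·∏(1−qᵢ) over the active causes.
P(warning light | overheating coolant loop, low oil pressure) = 0.926592*0.868 + 0.988255*0.132 = 0.804282 + 0.130450 = 0.934732
The faulty O2 sensor-present share is 0.988255*0.132 = 0.130450.
So P(faulty O2 sensor | warning light, overheating coolant loop, low oil pressure) = 0.130450/0.934732 ≈ 0.1396.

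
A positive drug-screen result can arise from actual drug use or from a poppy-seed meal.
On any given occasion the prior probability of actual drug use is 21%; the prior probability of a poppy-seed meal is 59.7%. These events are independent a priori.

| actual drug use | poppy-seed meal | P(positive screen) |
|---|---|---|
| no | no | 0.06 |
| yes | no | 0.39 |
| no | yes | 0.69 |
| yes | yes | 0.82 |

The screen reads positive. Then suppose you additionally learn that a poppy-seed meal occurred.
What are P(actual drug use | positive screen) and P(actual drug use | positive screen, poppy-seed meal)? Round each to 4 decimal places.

By total probability over the 4 (actual drug use, poppy-seed meal) configurations:
  P(positive screen) = 0.06·0.79·0.403 + 0.69·0.79·0.597 + 0.39·0.21·0.403 + 0.82·0.21·0.597
        = 0.019102 + 0.325425 + 0.033006 + 0.102803 = 0.480336
Configurations with actual drug use contribute 0.135809, so
  P(actual drug use | positive screen) = 0.135809 / 0.480336 ≈ 0.2827

Now condition on the additional information:
P(positive screen | poppy-seed meal) = 0.69*0.79 + 0.82*0.21 = 0.545100 + 0.172200 = 0.717300
Restricting to configurations with actual drug use present: 0.82*0.21 = 0.172200.
Hence the posterior is 0.172200/0.717300 ≈ 0.2401.
This is intercausal reasoning (explaining away): once poppy-seed meal accounts for the positive screen, actual drug use becomes less likely.

P(actual drug use | positive screen) ≈ 0.2827; P(actual drug use | positive screen, poppy-seed meal) ≈ 0.2401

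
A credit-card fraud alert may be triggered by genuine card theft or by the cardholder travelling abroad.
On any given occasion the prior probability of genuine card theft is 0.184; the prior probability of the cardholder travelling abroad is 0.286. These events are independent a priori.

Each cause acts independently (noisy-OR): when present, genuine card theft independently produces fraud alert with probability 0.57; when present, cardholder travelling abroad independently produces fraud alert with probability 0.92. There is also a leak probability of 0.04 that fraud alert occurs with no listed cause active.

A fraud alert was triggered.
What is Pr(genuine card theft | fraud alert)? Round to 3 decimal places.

Under noisy-OR, P(fraud alert | causes) = 1 − (1−0.04)·∏(1−qᵢ) over the active causes.
For the numerator, keep only genuine card theft=true terms: 0.077144 + 0.050886 = 0.128030
The normalizing constant is 0.04×0.816×0.714 + 0.9232×0.816×0.286 + 0.5872×0.184×0.714 + 0.966976×0.184×0.286 = 0.366788
Posterior = 0.128030 / 0.366788 ≈ 0.349

Pr(genuine card theft | fraud alert) ≈ 0.349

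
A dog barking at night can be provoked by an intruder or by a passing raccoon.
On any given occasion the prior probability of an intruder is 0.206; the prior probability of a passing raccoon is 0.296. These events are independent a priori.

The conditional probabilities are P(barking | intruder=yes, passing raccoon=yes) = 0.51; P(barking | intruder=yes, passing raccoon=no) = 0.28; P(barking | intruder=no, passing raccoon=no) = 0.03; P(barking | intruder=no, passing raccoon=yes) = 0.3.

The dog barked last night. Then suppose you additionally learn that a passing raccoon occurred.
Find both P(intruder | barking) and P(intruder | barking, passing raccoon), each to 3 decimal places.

P(intruder | barking) ≈ 0.451; P(intruder | barking, passing raccoon) ≈ 0.306

P(barking) = 0.03*0.794*0.704 + 0.3*0.794*0.296 + 0.28*0.206*0.704 + 0.51*0.206*0.296 = 0.016769 + 0.070507 + 0.040607 + 0.031098 = 0.158981
Of this, 0.071705 comes from 0.040607 + 0.031098 (the intruder=true cases).
So P(intruder | barking) = 0.071705/0.158981 ≈ 0.451.

With the extra evidence:
By total probability over both values of intruder:
  P(barking | passing raccoon) = 0.3×0.794 + 0.51×0.206
        = 0.238200 + 0.105060 = 0.343260
The terms with intruder present sum to 0.105060, so
  P(intruder | barking, passing raccoon) = 0.105060 / 0.343260 ≈ 0.306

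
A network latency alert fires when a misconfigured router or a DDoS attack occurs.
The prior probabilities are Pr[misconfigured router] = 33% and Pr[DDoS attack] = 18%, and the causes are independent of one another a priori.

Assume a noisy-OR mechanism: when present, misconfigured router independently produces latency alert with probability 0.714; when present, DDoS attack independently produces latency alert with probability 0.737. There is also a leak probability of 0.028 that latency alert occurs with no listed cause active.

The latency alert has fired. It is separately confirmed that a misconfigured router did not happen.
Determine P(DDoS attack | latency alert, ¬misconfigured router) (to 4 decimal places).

Under noisy-OR, P(latency alert | causes) = 1 − (1−0.028)·∏(1−qᵢ) over the active causes.
Weight on DDoS attack=true, given the evidence: 0.744364·0.18 = 0.133986
Normalizer over all consistent configurations: 0.028·0.82 + 0.744364·0.18 = 0.156946
P(DDoS attack | latency alert, ¬misconfigured router) = 0.133986/0.156946 ≈ 0.8537

P(DDoS attack | latency alert, ¬misconfigured router) ≈ 0.8537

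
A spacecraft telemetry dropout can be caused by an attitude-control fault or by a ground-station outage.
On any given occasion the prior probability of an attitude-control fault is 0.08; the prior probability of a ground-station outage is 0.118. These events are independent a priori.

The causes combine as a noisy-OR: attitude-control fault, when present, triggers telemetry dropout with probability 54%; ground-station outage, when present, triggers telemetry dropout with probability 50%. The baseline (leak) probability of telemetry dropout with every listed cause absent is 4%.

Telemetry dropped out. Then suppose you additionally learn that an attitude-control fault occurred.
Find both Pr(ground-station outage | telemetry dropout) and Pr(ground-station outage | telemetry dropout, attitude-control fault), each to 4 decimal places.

Pr(ground-station outage | telemetry dropout) ≈ 0.4703; Pr(ground-station outage | telemetry dropout, attitude-control fault) ≈ 0.1573

Under noisy-OR, P(telemetry dropout | causes) = 1 − (1−0.04)·∏(1−qᵢ) over the active causes.
Numerator (weight on configurations with ground-station outage): 0.056451 + 0.007356 = 0.063807
The normalizing constant is 0.04×0.92×0.882 + 0.52×0.92×0.118 + 0.5584×0.08×0.882 + 0.7792×0.08×0.118 = 0.135666
P(ground-station outage | telemetry dropout) = 0.063807/0.135666 ≈ 0.4703

Now also conditioning on attitude-control fault=true:
By total probability over both values of ground-station outage:
  P(telemetry dropout | attitude-control fault) = 0.5584*0.882 + 0.7792*0.118
        = 0.492509 + 0.091946 = 0.584455
The terms with ground-station outage present sum to 0.091946, so
  P(ground-station outage | telemetry dropout, attitude-control fault) = 0.091946 / 0.584455 ≈ 0.1573
— attitude-control fault explains away the evidence for ground-station outage.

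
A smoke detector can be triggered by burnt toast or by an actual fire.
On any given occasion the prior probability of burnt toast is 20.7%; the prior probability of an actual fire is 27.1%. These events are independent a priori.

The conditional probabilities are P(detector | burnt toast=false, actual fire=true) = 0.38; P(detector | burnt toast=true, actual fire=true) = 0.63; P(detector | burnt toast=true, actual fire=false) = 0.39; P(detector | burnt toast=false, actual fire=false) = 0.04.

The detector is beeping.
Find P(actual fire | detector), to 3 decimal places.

P(actual fire | detector) ≈ 0.588

By total probability over the 4 (burnt toast, actual fire) configurations:
  P(detector) = 0.04·0.793·0.729 + 0.38·0.793·0.271 + 0.39·0.207·0.729 + 0.63·0.207·0.271
        = 0.023124 + 0.081663 + 0.058852 + 0.035341 = 0.198980
Configurations with actual fire contribute 0.117004, so
  P(actual fire | detector) = 0.117004 / 0.198980 ≈ 0.588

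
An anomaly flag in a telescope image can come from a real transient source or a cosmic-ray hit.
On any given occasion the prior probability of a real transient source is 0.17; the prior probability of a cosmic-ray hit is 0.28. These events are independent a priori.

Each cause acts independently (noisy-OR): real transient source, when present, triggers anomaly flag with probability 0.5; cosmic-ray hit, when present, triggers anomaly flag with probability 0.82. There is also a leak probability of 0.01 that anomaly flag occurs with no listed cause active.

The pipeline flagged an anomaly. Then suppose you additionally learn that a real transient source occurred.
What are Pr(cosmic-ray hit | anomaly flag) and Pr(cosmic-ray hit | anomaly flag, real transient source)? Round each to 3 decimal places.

Under noisy-OR, P(anomaly flag | causes) = 1 − (1−0.01)·∏(1−qᵢ) over the active causes.
P(anomaly flag) = 0.01×0.83×0.72 + 0.8218×0.83×0.28 + 0.505×0.17×0.72 + 0.9109×0.17×0.28 = 0.005976 + 0.190986 + 0.061812 + 0.043359 = 0.302133
Restricting to configurations with cosmic-ray hit present: 0.190986 + 0.043359 = 0.234345.
Hence the posterior is 0.234345/0.302133 ≈ 0.776.

With the extra evidence:
Weight on cosmic-ray hit=true, given the evidence: 0.9109*0.28 = 0.255052
Denominator P(anomaly flag | real transient source): 0.505*0.72 + 0.9109*0.28 = 0.618652
P(cosmic-ray hit | anomaly flag, real transient source) = 0.255052/0.618652 ≈ 0.412
The drop from 0.776 to 0.412 is the explaining-away (discounting) effect.

Pr(cosmic-ray hit | anomaly flag) ≈ 0.776; Pr(cosmic-ray hit | anomaly flag, real transient source) ≈ 0.412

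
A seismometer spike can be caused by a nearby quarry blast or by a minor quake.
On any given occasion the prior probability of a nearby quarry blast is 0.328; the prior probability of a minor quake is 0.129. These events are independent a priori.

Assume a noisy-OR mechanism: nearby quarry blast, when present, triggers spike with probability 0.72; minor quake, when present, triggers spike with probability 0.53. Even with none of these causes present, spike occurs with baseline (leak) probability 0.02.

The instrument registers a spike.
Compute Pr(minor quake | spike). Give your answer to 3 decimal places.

Pr(minor quake | spike) ≈ 0.276

Under noisy-OR, P(spike | causes) = 1 − (1−0.02)·∏(1−qᵢ) over the active causes.
Sum P(spike|·) weighted by the priors over the 4 (nearby quarry blast, minor quake) configurations:
  P(spike) = 0.02·0.672·0.871 + 0.5394·0.672·0.129 + 0.7256·0.328·0.871 + 0.871032·0.328·0.129
        = 0.011706 + 0.046760 + 0.207295 + 0.036855 = 0.302616
Keeping only the minor quake-present terms gives 0.083615, so
  P(minor quake | spike) = 0.083615 / 0.302616 ≈ 0.276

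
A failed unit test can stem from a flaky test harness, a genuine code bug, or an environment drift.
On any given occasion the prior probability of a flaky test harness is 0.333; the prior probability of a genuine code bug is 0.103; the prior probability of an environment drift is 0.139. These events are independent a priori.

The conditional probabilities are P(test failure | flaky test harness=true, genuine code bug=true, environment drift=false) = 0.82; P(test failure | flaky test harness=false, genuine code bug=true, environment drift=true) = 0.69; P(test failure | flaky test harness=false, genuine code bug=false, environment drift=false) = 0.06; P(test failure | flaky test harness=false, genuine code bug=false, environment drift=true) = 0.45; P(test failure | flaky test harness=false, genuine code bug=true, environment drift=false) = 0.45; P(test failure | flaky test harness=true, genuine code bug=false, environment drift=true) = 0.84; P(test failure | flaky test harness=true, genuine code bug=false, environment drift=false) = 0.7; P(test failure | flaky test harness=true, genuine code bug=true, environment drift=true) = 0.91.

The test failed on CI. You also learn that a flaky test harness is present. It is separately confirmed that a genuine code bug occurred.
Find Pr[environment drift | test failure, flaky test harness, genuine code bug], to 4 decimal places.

Weight on environment drift=true, given the evidence: 0.91×0.139 = 0.126490
Denominator P(test failure | flaky test harness, genuine code bug): 0.82×0.861 + 0.91×0.139 = 0.832510
P(environment drift | test failure, flaky test harness, genuine code bug) = 0.126490/0.832510 ≈ 0.1519

Pr[environment drift | test failure, flaky test harness, genuine code bug] ≈ 0.1519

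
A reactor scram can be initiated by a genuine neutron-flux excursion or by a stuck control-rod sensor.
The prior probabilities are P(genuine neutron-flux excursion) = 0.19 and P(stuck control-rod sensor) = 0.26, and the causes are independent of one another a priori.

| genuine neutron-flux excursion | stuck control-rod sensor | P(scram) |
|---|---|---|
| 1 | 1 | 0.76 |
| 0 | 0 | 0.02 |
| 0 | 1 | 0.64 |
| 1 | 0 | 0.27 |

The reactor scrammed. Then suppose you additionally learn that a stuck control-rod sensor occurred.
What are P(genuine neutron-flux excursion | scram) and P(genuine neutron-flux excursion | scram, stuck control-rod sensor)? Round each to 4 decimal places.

P(genuine neutron-flux excursion | scram) ≈ 0.3397; P(genuine neutron-flux excursion | scram, stuck control-rod sensor) ≈ 0.2179

P(scram) = 0.02*0.81*0.74 + 0.64*0.81*0.26 + 0.27*0.19*0.74 + 0.76*0.19*0.26 = 0.011988 + 0.134784 + 0.037962 + 0.037544 = 0.222278
The genuine neutron-flux excursion-present share is 0.037962 + 0.037544 = 0.075506.
So P(genuine neutron-flux excursion | scram) = 0.075506/0.222278 ≈ 0.3397.

Now also conditioning on stuck control-rod sensor=true:
P(scram | stuck control-rod sensor) = 0.64·0.81 + 0.76·0.19 = 0.518400 + 0.144400 = 0.662800
Of this, 0.144400 comes from 0.76·0.19 (the genuine neutron-flux excursion=true cases).
Hence the posterior is 0.144400/0.662800 ≈ 0.2179.
Conditioning on stuck control-rod sensor lowers the posterior on genuine neutron-flux excursion: the classic explaining-away effect in a common-effect structure.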